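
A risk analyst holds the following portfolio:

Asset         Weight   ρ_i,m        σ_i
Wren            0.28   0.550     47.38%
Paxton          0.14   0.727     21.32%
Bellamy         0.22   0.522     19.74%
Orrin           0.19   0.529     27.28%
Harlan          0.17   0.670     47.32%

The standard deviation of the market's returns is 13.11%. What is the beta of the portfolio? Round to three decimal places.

1.515

β_Wren = 0.550 × 47.38% / 13.11% = 1.9877
β_Paxton = 0.727 × 21.32% / 13.11% = 1.1823
β_Bellamy = 0.522 × 19.74% / 13.11% = 0.7860
β_Orrin = 0.529 × 27.28% / 13.11% = 1.1008
β_Harlan = 0.670 × 47.32% / 13.11% = 2.4183
β_P = Σ w_i β_i = 0.28×1.9877 + 0.14×1.1823 + 0.22×0.7860 + 0.19×1.1008 + 0.17×2.4183 = 1.5153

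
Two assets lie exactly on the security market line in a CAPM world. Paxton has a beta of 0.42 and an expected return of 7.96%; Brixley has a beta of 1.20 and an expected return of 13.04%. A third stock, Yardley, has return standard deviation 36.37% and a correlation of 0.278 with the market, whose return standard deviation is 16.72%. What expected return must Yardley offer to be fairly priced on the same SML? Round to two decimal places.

MRP = (13.04% − 7.96%) / (1.20 − 0.42) = 6.5128%
R_f = 7.96% − 0.42 × 6.5128% = 5.2246%
β_Yardley = ρ·σ_i/σ_m = 0.278 × 36.37 / 16.72 = 0.6047
E(R_Yardley) = R_f + β × MRP = 5.2246% + 0.6047 × 6.5128% = 9.16%

9.16%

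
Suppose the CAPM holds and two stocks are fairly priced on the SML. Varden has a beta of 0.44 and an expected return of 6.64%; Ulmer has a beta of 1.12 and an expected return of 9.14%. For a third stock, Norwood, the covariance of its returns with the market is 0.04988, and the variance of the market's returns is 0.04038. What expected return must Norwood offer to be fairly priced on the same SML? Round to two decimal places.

MRP = (9.14% − 6.64%) / (1.12 − 0.44) = 3.6765%
R_f = 6.64% − 0.44 × 3.6765% = 5.0223%
β_Norwood = Cov / Var(R_m) = 0.04988 / 0.04038 = 1.2353
E(R_Norwood) = R_f + β × MRP = 5.0223% + 1.2353 × 3.6765% = 9.56%

9.56%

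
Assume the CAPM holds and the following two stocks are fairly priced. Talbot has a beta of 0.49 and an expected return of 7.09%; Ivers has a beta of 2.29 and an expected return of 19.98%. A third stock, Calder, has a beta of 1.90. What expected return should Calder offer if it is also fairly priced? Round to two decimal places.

MRP (SML slope) = (19.98% − 7.09%) / (2.29 − 0.49) = 12.89% / 1.80 = 7.1611%
R_f (intercept) = 7.09% − 0.49 × 7.1611% = 3.5811%
E(R_Calder) = R_f + β × MRP = 3.5811% + 1.90 × 7.1611% = 17.19%

17.19%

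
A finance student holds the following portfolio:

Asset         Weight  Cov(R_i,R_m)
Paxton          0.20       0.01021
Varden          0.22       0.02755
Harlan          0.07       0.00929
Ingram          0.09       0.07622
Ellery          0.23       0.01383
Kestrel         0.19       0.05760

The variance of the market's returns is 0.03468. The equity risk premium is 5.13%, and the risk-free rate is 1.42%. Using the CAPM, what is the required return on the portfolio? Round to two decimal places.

5.82%

β_Paxton = 0.01021 / 0.03468 = 0.2944
β_Varden = 0.02755 / 0.03468 = 0.7944
β_Harlan = 0.00929 / 0.03468 = 0.2679
β_Ingram = 0.07622 / 0.03468 = 2.1978
β_Ellery = 0.01383 / 0.03468 = 0.3988
β_Kestrel = 0.05760 / 0.03468 = 1.6609
β_P = Σ w_i β_i = 0.20×0.2944 + 0.22×0.7944 + 0.07×0.2679 + 0.09×2.1978 + 0.23×0.3988 + 0.19×1.6609 = 0.8575
E(R_P) = R_f + β_P × MRP = 1.42% + 0.8575 × 5.13% = 5.82%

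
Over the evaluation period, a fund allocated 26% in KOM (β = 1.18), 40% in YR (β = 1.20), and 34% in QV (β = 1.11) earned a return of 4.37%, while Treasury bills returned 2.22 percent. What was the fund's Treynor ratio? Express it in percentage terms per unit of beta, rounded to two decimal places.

1.85%

β_P = 0.26×1.18 + 0.40×1.20 + 0.34×1.11 = 1.1642
Treynor = (R_P − R_f) / β_P = (4.37% − 2.22%) / 1.1642 = 2.15% / 1.1642 = 1.85%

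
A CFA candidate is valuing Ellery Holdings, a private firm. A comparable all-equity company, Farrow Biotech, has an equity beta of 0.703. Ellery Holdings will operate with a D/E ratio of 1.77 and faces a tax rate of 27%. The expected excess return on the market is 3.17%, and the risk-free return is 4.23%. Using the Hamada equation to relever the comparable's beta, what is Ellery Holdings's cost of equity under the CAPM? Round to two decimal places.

9.34%

β_L = β_U × [1 + (1 − t)(D/E)] = 0.703 × [1 + (1 − 0.27) × 1.77]
    = 0.703 × [1 + 0.73 × 1.77] = 0.703 × 2.2921 = 1.6113
E(R) = R_f + β_L × MRP = 4.23% + 1.6113 × 3.17% = 9.34%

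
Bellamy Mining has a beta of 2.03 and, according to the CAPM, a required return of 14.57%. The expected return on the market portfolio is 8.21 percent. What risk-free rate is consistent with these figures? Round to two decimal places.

2.04%

E(R) = R_f + β(E(R_m) − R_f) = R_f(1 − β) + β·E(R_m)
14.57% = R_f × (1 − 2.03) + 2.03 × 8.21%
14.57% = R_f × -1.03 + 16.6663%
R_f = (14.57% − 16.6663%) / -1.03 = 2.04%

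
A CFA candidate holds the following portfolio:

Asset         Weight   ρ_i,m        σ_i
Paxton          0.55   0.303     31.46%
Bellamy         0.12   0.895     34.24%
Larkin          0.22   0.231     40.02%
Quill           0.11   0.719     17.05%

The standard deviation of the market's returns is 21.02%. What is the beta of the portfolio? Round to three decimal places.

β_Paxton = 0.303 × 31.46% / 21.02% = 0.4535
β_Bellamy = 0.895 × 34.24% / 21.02% = 1.4579
β_Larkin = 0.231 × 40.02% / 21.02% = 0.4398
β_Quill = 0.719 × 17.05% / 21.02% = 0.5832
β_P = Σ w_i β_i = 0.55×0.4535 + 0.12×1.4579 + 0.22×0.4398 + 0.11×0.5832 = 0.5853

0.585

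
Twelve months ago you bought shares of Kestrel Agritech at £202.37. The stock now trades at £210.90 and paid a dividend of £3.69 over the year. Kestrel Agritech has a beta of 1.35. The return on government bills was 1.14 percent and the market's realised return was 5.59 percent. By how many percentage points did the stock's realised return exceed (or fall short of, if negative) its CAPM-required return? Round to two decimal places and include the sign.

Realised HPR = (P1 + D1 − P0) / P0 = (210.90 + 3.69 − 202.37) / 202.37 = 12.22 / 202.37 = 6.0384%
MRP = 5.59% − 1.14% = 4.45%
CAPM required = R_f + β·MRP = 1.14% + 1.35 × 4.45% = 7.1475%
α = realised − required = 6.0384% − 7.1475% = -1.11%

-1.11%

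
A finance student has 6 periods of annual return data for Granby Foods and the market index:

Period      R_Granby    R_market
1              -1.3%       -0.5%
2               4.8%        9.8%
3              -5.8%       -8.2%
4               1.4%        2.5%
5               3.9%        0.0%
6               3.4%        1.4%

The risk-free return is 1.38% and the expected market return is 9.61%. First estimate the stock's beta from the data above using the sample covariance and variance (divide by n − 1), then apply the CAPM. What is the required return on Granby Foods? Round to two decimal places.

6.20%

Mean R_i = (-1.3 + 4.8 − 5.8 + 1.4 + 3.9 + 3.4) / 6 = 1.0667%
Mean R_m = (-0.5 + 9.8 − 8.2 + 2.5 + 0.0 + 1.4) / 6 = 0.8333%
Σ(R_i − R̄_i)(R_m − R̄_m) = 98.1767  ⇒  Cov = 98.1767 / 5 = 19.6353
Σ(R_m − R̄_m)² = 167.5733  ⇒  Var(R_m) = 167.5733 / 5 = 33.5147
β = Cov / Var(R_m) = 19.6353 / 33.5147 = 0.5859
MRP = 9.61% − 1.38% = 8.23%
E(R) = R_f + β × MRP = 1.38% + 0.5859 × 8.23% = 6.20%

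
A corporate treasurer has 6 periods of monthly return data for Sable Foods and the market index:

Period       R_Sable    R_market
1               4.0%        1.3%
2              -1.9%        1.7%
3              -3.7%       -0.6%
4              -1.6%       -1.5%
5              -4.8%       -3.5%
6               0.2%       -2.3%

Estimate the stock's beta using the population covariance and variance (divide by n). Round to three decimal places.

0.799

Mean R_i = (4.0 − 1.9 − 3.7 − 1.6 − 4.8 + 0.2) / 6 = -1.3000%
Mean R_m = (1.3 + 1.7 − 0.6 − 1.5 − 3.5 − 2.3) / 6 = -0.8167%
Σ(R_i − R̄_i)(R_m − R̄_m) = 16.5600  ⇒  Cov = 16.5600 / 6 = 2.7600
Σ(R_m − R̄_m)² = 20.7283  ⇒  Var(R_m) = 20.7283 / 6 = 3.4547
β = Cov / Var(R_m) = 2.7600 / 3.4547 = 0.7989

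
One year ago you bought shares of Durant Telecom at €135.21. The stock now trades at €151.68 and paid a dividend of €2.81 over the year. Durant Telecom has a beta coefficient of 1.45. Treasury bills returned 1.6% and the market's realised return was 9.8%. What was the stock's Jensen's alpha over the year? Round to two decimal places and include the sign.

+0.77%

Realised HPR = (P1 + D1 − P0) / P0 = (151.68 + 2.81 − 135.21) / 135.21 = 19.28 / 135.21 = 14.2593%
MRP = 9.8% − 1.6% = 8.20%
CAPM required = R_f + β·MRP = 1.6% + 1.45 × 8.2% = 13.4900%
α = realised − required = 14.2593% − 13.4900% = +0.77%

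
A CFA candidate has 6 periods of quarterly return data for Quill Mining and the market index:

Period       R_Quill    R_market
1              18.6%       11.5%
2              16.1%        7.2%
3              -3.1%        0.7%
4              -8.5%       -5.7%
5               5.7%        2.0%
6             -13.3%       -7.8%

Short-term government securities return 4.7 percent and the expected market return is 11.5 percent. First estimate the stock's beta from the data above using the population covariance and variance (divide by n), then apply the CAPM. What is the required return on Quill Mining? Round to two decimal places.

16.49%

Mean R_i = (18.6 + 16.1 − 3.1 − 8.5 + 5.7 − 13.3) / 6 = 2.5833%
Mean R_m = (11.5 + 7.2 + 0.7 − 5.7 + 2.0 − 7.8) / 6 = 1.3167%
Σ(R_i − R̄_i)(R_m − R̄_m) = 470.8317  ⇒  Cov = 470.8317 / 6 = 78.4720
Σ(R_m − R̄_m)² = 271.5083  ⇒  Var(R_m) = 271.5083 / 6 = 45.2514
β = Cov / Var(R_m) = 78.4720 / 45.2514 = 1.7341
MRP = 11.5% − 4.7% = 6.80%
E(R) = R_f + β × MRP = 4.7% + 1.7341 × 6.8% = 16.49%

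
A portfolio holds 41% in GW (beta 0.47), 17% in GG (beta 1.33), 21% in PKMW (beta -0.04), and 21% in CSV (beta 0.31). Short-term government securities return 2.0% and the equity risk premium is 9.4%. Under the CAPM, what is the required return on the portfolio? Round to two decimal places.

β_P = Σ w_i β_i = 0.41×0.47 + 0.17×1.33 + 0.21×-0.04 + 0.21×0.31 = 0.4755
E(R_P) = R_f + β_P × MRP = 2.0% + 0.4755 × 9.4% = 6.47%

6.47%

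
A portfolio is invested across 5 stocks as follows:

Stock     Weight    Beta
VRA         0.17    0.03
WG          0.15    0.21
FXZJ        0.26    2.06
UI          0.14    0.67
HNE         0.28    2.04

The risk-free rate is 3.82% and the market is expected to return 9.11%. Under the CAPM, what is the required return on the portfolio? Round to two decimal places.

10.36%

β_P = Σ w_i β_i = 0.17×0.03 + 0.15×0.21 + 0.26×2.06 + 0.14×0.67 + 0.28×2.04 = 1.2372
MRP = 9.11% − 3.82% = 5.29%
E(R_P) = R_f + β_P × MRP = 3.82% + 1.2372 × 5.29% = 10.36%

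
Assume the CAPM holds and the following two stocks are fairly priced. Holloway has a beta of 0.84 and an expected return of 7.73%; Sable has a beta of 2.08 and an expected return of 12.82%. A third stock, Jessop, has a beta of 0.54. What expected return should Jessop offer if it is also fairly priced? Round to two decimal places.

MRP (SML slope) = (12.82% − 7.73%) / (2.08 − 0.84) = 5.09% / 1.24 = 4.1048%
R_f (intercept) = 7.73% − 0.84 × 4.1048% = 4.2820%
E(R_Jessop) = R_f + β × MRP = 4.2820% + 0.54 × 4.1048% = 6.50%

6.50%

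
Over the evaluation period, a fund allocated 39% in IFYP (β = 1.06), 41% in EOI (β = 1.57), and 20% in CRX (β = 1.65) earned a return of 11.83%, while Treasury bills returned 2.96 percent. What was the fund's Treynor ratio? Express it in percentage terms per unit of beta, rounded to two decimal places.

6.39%

β_P = 0.39×1.06 + 0.41×1.57 + 0.20×1.65 = 1.3871
Treynor = (R_P − R_f) / β_P = (11.83% − 2.96%) / 1.3871 = 8.87% / 1.3871 = 6.39%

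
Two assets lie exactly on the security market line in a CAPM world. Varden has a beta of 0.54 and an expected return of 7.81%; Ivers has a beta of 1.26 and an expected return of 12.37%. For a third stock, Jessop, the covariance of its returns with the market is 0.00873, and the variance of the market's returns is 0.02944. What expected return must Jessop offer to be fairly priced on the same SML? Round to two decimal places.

6.27%

MRP = (12.37% − 7.81%) / (1.26 − 0.54) = 6.3333%
R_f = 7.81% − 0.54 × 6.3333% = 4.3900%
β_Jessop = Cov / Var(R_m) = 0.00873 / 0.02944 = 0.2965
E(R_Jessop) = R_f + β × MRP = 4.3900% + 0.2965 × 6.3333% = 6.27%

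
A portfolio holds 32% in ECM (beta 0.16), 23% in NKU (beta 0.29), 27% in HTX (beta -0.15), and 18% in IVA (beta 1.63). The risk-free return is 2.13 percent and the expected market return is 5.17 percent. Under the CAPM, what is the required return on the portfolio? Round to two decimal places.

3.26%

β_P = Σ w_i β_i = 0.32×0.16 + 0.23×0.29 + 0.27×-0.15 + 0.18×1.63 = 0.3708
MRP = 5.17% − 2.13% = 3.04%
E(R_P) = R_f + β_P × MRP = 2.13% + 0.3708 × 3.04% = 3.26%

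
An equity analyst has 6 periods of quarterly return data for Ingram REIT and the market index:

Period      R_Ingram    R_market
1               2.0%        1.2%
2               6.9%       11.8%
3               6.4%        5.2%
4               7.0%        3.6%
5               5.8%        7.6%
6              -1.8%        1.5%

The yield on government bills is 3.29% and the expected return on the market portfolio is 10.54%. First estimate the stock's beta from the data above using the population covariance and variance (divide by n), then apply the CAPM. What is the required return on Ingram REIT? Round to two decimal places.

Mean R_i = (2.0 + 6.9 + 6.4 + 7.0 + 5.8 − 1.8) / 6 = 4.3833%
Mean R_m = (1.2 + 11.8 + 5.2 + 3.6 + 7.6 + 1.5) / 6 = 5.1500%
Σ(R_i − R̄_i)(R_m − R̄_m) = 48.2350  ⇒  Cov = 48.2350 / 6 = 8.0392
Σ(R_m − R̄_m)² = 81.5550  ⇒  Var(R_m) = 81.5550 / 6 = 13.5925
β = Cov / Var(R_m) = 8.0392 / 13.5925 = 0.5914
MRP = 10.54% − 3.29% = 7.25%
E(R) = R_f + β × MRP = 3.29% + 0.5914 × 7.25% = 7.58%

7.58%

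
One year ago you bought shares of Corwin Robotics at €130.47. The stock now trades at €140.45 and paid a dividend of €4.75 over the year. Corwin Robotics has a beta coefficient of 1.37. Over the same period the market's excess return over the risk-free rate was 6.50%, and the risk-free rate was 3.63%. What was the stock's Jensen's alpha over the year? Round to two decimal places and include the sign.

Realised HPR = (P1 + D1 − P0) / P0 = (140.45 + 4.75 − 130.47) / 130.47 = 14.73 / 130.47 = 11.2900%
CAPM required = R_f + β·MRP = 3.63% + 1.37 × 6.50% = 12.5350%
α = realised − required = 11.2900% − 12.5350% = -1.25%

-1.25%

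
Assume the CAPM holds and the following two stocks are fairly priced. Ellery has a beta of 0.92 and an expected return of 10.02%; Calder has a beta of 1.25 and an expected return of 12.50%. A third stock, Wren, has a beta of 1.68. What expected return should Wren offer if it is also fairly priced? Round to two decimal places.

15.73%

MRP (SML slope) = (12.50% − 10.02%) / (1.25 − 0.92) = 2.48% / 0.33 = 7.5152%
R_f (intercept) = 10.02% − 0.92 × 7.5152% = 3.1060%
E(R_Wren) = R_f + β × MRP = 3.1060% + 1.68 × 7.5152% = 15.73%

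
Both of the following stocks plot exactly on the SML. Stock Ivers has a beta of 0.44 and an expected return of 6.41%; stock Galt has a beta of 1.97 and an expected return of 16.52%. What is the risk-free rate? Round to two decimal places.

Both satisfy E(R) = R_f + β·MRP, so the slope of the SML is
MRP = (16.52% − 6.41%) / (1.97 − 0.44) = 10.11% / 1.53 = 6.6078%
R_f = E(R_Ivers) − β_Ivers·MRP = 6.41% − 0.44 × 6.6078% = 3.5026%

3.50%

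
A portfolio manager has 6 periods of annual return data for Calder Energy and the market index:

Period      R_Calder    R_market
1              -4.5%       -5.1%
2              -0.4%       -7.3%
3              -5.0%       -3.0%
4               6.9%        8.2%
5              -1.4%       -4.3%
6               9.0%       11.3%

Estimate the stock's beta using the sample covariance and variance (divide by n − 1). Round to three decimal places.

Mean R_i = (-4.5 − 0.4 − 5.0 + 6.9 − 1.4 + 9.0) / 6 = 0.7667%
Mean R_m = (-5.1 − 7.3 − 3.0 + 8.2 − 4.3 + 11.3) / 6 = -0.0333%
Σ(R_i − R̄_i)(R_m − R̄_m) = 205.3233  ⇒  Cov = 205.3233 / 5 = 41.0647
Σ(R_m − R̄_m)² = 301.7133  ⇒  Var(R_m) = 301.7133 / 5 = 60.3427
β = Cov / Var(R_m) = 41.0647 / 60.3427 = 0.6805

0.681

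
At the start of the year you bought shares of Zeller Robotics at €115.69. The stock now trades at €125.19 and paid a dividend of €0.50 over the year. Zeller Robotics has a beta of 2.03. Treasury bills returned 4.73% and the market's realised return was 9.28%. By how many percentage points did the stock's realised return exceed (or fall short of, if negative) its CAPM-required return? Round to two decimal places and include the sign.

-5.32%

Realised HPR = (P1 + D1 − P0) / P0 = (125.19 + 0.50 − 115.69) / 115.69 = 10.00 / 115.69 = 8.6438%
MRP = 9.28% − 4.73% = 4.55%
CAPM required = R_f + β·MRP = 4.73% + 2.03 × 4.55% = 13.9665%
α = realised − required = 8.6438% − 13.9665% = -5.32%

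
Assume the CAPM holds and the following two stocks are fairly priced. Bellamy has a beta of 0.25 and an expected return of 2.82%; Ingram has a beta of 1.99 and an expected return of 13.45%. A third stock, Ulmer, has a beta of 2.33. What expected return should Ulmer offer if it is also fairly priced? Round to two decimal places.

MRP (SML slope) = (13.45% − 2.82%) / (1.99 − 0.25) = 10.63% / 1.74 = 6.1092%
R_f (intercept) = 2.82% − 0.25 × 6.1092% = 1.2927%
E(R_Ulmer) = R_f + β × MRP = 1.2927% + 2.33 × 6.1092% = 15.53%

15.53%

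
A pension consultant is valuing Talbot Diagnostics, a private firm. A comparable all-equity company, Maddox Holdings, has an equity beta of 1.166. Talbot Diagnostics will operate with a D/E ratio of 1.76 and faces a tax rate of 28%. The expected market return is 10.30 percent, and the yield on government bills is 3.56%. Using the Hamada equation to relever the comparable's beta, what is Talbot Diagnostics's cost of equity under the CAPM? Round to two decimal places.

21.38%

β_L = β_U × [1 + (1 − t)(D/E)] = 1.166 × [1 + (1 − 0.28) × 1.76]
    = 1.166 × [1 + 0.72 × 1.76] = 1.166 × 2.2672 = 2.6436
MRP = 10.30% − 3.56% = 6.74%
E(R) = R_f + β_L × MRP = 3.56% + 2.6436 × 6.74% = 21.38%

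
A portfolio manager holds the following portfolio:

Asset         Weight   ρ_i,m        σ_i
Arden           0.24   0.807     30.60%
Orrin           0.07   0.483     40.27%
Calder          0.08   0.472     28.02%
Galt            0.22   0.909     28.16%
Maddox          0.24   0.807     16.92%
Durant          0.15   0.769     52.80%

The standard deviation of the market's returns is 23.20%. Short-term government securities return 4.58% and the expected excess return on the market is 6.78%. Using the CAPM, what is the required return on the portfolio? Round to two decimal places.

11.40%

β_Arden = 0.807 × 30.60% / 23.20% = 1.0644
β_Orrin = 0.483 × 40.27% / 23.20% = 0.8384
β_Calder = 0.472 × 28.02% / 23.20% = 0.5701
β_Galt = 0.909 × 28.16% / 23.20% = 1.1033
β_Maddox = 0.807 × 16.92% / 23.20% = 0.5886
β_Durant = 0.769 × 52.80% / 23.20% = 1.7501
β_P = Σ w_i β_i = 0.24×1.0644 + 0.07×0.8384 + 0.08×0.5701 + 0.22×1.1033 + 0.24×0.5886 + 0.15×1.7501 = 1.0063
E(R_P) = R_f + β_P × MRP = 4.58% + 1.0063 × 6.78% = 11.40%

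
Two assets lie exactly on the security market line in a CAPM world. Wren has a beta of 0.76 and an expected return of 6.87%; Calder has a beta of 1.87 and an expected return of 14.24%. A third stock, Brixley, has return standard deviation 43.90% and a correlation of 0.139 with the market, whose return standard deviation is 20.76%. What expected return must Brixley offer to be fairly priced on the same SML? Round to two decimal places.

MRP = (14.24% − 6.87%) / (1.87 − 0.76) = 6.6396%
R_f = 6.87% − 0.76 × 6.6396% = 1.8239%
β_Brixley = ρ·σ_i/σ_m = 0.139 × 43.90 / 20.76 = 0.2939
E(R_Brixley) = R_f + β × MRP = 1.8239% + 0.2939 × 6.6396% = 3.78%

3.78%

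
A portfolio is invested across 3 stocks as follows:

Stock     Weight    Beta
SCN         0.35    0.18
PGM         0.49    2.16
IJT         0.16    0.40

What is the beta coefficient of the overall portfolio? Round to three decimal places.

β_P = Σ w_i β_i = 0.35×0.18 + 0.49×2.16 + 0.16×0.40 = 1.1854

1.185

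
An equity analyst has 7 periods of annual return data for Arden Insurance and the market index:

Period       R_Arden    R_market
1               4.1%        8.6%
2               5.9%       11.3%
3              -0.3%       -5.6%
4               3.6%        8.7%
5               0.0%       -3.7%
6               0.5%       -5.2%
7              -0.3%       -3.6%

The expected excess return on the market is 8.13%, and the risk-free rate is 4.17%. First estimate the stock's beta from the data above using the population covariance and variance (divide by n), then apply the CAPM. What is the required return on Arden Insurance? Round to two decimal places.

Mean R_i = (4.1 + 5.9 − 0.3 + 3.6 + 0.0 + 0.5 − 0.3) / 7 = 1.9286%
Mean R_m = (8.6 + 11.3 − 5.6 + 8.7 − 3.7 − 5.2 − 3.6) / 7 = 1.5000%
Σ(R_i − R̄_i)(R_m − R̄_m) = 113.1600  ⇒  Cov = 113.1600 / 7 = 16.1657
Σ(R_m − R̄_m)² = 346.6400  ⇒  Var(R_m) = 346.6400 / 7 = 49.5200
β = Cov / Var(R_m) = 16.1657 / 49.5200 = 0.3264
E(R) = R_f + β × MRP = 4.17% + 0.3264 × 8.13% = 6.82%

6.82%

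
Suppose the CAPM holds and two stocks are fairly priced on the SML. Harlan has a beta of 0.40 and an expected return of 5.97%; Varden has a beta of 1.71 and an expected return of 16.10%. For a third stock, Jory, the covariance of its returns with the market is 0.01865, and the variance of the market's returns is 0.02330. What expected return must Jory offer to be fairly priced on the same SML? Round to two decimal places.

MRP = (16.10% − 5.97%) / (1.71 − 0.40) = 7.7328%
R_f = 5.97% − 0.40 × 7.7328% = 2.8769%
β_Jory = Cov / Var(R_m) = 0.01865 / 0.02330 = 0.8004
E(R_Jory) = R_f + β × MRP = 2.8769% + 0.8004 × 7.7328% = 9.07%

9.07%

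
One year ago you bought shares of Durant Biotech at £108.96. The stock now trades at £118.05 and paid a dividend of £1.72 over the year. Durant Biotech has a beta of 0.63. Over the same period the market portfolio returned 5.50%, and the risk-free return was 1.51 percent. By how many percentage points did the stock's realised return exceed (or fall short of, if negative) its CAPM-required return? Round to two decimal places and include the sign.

Realised HPR = (P1 + D1 − P0) / P0 = (118.05 + 1.72 − 108.96) / 108.96 = 10.81 / 108.96 = 9.9211%
MRP = 5.50% − 1.51% = 3.99%
CAPM required = R_f + β·MRP = 1.51% + 0.63 × 3.99% = 4.0237%
α = realised − required = 9.9211% − 4.0237% = +5.90%

+5.90%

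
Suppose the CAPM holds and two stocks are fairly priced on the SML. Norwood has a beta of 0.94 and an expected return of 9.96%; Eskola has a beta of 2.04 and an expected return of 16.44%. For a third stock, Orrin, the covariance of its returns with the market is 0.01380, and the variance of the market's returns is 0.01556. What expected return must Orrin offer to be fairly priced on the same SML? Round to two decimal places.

MRP = (16.44% − 9.96%) / (2.04 − 0.94) = 5.8909%
R_f = 9.96% − 0.94 × 5.8909% = 4.4226%
β_Orrin = Cov / Var(R_m) = 0.01380 / 0.01556 = 0.8869
E(R_Orrin) = R_f + β × MRP = 4.4226% + 0.8869 × 5.8909% = 9.65%

9.65%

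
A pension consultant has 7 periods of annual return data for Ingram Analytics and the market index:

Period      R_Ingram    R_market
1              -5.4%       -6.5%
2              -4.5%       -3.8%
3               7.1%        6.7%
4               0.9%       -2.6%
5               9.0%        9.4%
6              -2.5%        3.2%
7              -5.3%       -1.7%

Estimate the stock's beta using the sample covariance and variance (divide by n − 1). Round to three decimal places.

Mean R_i = (-5.4 − 4.5 + 7.1 + 0.9 + 9.0 − 2.5 − 5.3) / 7 = -0.1000%
Mean R_m = (-6.5 − 3.8 + 6.7 − 2.6 + 9.4 + 3.2 − 1.7) / 7 = 0.6714%
Σ(R_i − R̄_i)(R_m − R̄_m) = 183.5100  ⇒  Cov = 183.5100 / 6 = 30.5850
Σ(R_m − R̄_m)² = 206.6743  ⇒  Var(R_m) = 206.6743 / 6 = 34.4457
β = Cov / Var(R_m) = 30.5850 / 34.4457 = 0.8879

0.888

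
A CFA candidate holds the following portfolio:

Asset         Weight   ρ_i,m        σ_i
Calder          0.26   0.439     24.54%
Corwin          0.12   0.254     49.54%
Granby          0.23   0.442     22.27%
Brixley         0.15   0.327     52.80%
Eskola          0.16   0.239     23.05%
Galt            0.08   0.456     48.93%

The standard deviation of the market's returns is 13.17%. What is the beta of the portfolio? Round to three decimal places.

0.898

β_Calder = 0.439 × 24.54% / 13.17% = 0.8180
β_Corwin = 0.254 × 49.54% / 13.17% = 0.9554
β_Granby = 0.442 × 22.27% / 13.17% = 0.7474
β_Brixley = 0.327 × 52.80% / 13.17% = 1.3110
β_Eskola = 0.239 × 23.05% / 13.17% = 0.4183
β_Galt = 0.456 × 48.93% / 13.17% = 1.6942
β_P = Σ w_i β_i = 0.26×0.8180 + 0.12×0.9554 + 0.23×0.7474 + 0.15×1.3110 + 0.16×0.4183 + 0.08×1.6942 = 0.8983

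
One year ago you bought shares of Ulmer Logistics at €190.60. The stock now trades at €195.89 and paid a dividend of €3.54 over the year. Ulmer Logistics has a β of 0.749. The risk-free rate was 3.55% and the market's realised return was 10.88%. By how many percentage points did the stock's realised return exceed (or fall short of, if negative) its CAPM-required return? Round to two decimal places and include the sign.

-4.41%

Realised HPR = (P1 + D1 − P0) / P0 = (195.89 + 3.54 − 190.60) / 190.60 = 8.83 / 190.60 = 4.6327%
MRP = 10.88% − 3.55% = 7.33%
CAPM required = R_f + β·MRP = 3.55% + 0.749 × 7.33% = 9.04017%
α = realised − required = 4.6327% − 9.04017% = -4.41%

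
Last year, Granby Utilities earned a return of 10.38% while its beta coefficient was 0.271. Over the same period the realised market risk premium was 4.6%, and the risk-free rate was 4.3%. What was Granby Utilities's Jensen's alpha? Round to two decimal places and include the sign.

+4.83%

CAPM benchmark = R_f + β(R_m − R_f) = 4.3% + 0.271 × 4.6% = 5.5466%
α = actual − benchmark = 10.38% − 5.5466% = +4.83%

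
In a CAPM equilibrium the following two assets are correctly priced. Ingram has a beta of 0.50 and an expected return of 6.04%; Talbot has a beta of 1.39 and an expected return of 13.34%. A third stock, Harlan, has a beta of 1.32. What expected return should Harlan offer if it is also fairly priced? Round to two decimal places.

MRP (SML slope) = (13.34% − 6.04%) / (1.39 − 0.50) = 7.30% / 0.89 = 8.2022%
R_f (intercept) = 6.04% − 0.50 × 8.2022% = 1.9389%
E(R_Harlan) = R_f + β × MRP = 1.9389% + 1.32 × 8.2022% = 12.77%

12.77%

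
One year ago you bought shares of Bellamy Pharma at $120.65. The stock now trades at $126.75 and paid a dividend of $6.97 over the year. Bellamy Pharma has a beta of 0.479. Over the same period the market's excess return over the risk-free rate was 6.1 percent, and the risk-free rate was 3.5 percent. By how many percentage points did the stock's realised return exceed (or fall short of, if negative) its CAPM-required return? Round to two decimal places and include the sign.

+4.41%

Realised HPR = (P1 + D1 − P0) / P0 = (126.75 + 6.97 − 120.65) / 120.65 = 13.07 / 120.65 = 10.8330%
CAPM required = R_f + β·MRP = 3.5% + 0.479 × 6.1% = 6.4219%
α = realised − required = 10.8330% − 6.4219% = +4.41%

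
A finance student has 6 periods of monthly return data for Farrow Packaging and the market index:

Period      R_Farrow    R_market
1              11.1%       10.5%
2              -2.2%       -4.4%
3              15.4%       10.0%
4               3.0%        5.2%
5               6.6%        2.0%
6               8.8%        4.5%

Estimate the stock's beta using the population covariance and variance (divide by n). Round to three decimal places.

Mean R_i = (11.1 − 2.2 + 15.4 + 3.0 + 6.6 + 8.8) / 6 = 7.1167%
Mean R_m = (10.5 − 4.4 + 10.0 + 5.2 + 2.0 + 4.5) / 6 = 4.6333%
Σ(R_i − R̄_i)(R_m − R̄_m) = 150.7867  ⇒  Cov = 150.7867 / 6 = 25.1311
Σ(R_m − R̄_m)² = 152.0933  ⇒  Var(R_m) = 152.0933 / 6 = 25.3489
β = Cov / Var(R_m) = 25.1311 / 25.3489 = 0.9914

0.991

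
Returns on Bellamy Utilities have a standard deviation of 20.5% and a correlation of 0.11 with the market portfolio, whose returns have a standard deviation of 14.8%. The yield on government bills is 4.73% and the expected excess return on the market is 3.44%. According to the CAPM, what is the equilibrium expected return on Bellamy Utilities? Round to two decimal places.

5.25%

β = ρ × σ_i / σ_m = 0.11 × 20.5% / 14.8% = 0.1524
E(R) = 4.73% + 0.1524 × 3.44% = 5.25%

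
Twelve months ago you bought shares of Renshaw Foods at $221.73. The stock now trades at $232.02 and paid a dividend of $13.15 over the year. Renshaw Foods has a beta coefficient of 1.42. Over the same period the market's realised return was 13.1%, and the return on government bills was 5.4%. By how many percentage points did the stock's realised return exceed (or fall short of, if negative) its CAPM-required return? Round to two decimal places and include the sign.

-5.76%

Realised HPR = (P1 + D1 − P0) / P0 = (232.02 + 13.15 − 221.73) / 221.73 = 23.44 / 221.73 = 10.5714%
MRP = 13.1% − 5.4% = 7.70%
CAPM required = R_f + β·MRP = 5.4% + 1.42 × 7.7% = 16.3340%
α = realised − required = 10.5714% − 16.3340% = -5.76%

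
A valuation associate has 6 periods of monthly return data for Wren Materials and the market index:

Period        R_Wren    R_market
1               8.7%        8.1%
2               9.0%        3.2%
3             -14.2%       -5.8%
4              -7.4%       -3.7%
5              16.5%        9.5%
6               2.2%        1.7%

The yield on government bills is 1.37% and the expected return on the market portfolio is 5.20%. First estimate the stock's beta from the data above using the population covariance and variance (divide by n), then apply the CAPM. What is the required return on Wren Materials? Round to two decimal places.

Mean R_i = (8.7 + 9.0 − 14.2 − 7.4 + 16.5 + 2.2) / 6 = 2.4667%
Mean R_m = (8.1 + 3.2 − 5.8 − 3.7 + 9.5 + 1.7) / 6 = 2.1667%
Σ(R_i − R̄_i)(R_m − R̄_m) = 337.4333  ⇒  Cov = 337.4333 / 6 = 56.2389
Σ(R_m − R̄_m)² = 188.1533  ⇒  Var(R_m) = 188.1533 / 6 = 31.3589
β = Cov / Var(R_m) = 56.2389 / 31.3589 = 1.7934
MRP = 5.20% − 1.37% = 3.83%
E(R) = R_f + β × MRP = 1.37% + 1.7934 × 3.83% = 8.24%

8.24%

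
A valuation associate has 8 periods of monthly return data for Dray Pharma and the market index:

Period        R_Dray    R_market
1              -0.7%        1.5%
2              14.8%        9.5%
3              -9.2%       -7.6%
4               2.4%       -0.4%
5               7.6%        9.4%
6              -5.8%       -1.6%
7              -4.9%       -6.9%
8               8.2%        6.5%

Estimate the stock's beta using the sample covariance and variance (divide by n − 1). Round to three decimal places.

Mean R_i = (-0.7 + 14.8 − 9.2 + 2.4 + 7.6 − 5.8 − 4.9 + 8.2) / 8 = 1.5500%
Mean R_m = (1.5 + 9.5 − 7.6 − 0.4 + 9.4 − 1.6 − 6.9 + 6.5) / 8 = 1.3000%
Σ(R_i − R̄_i)(R_m − R̄_m) = 360.2200  ⇒  Cov = 360.2200 / 7 = 51.4600
Σ(R_m − R̄_m)² = 317.6800  ⇒  Var(R_m) = 317.6800 / 7 = 45.3829
β = Cov / Var(R_m) = 51.4600 / 45.3829 = 1.1339

1.134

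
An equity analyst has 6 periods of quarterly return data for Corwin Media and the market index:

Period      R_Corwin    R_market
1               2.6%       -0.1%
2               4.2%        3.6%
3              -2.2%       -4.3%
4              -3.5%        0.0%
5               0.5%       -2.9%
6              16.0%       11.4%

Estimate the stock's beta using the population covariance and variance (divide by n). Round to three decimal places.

1.142

Mean R_i = (2.6 + 4.2 − 2.2 − 3.5 + 0.5 + 16.0) / 6 = 2.9333%
Mean R_m = (-0.1 + 3.6 − 4.3 + 0.0 − 2.9 + 11.4) / 6 = 1.2833%
Σ(R_i − R̄_i)(R_m − R̄_m) = 182.6833  ⇒  Cov = 182.6833 / 6 = 30.4472
Σ(R_m − R̄_m)² = 159.9483  ⇒  Var(R_m) = 159.9483 / 6 = 26.6581
β = Cov / Var(R_m) = 30.4472 / 26.6581 = 1.1421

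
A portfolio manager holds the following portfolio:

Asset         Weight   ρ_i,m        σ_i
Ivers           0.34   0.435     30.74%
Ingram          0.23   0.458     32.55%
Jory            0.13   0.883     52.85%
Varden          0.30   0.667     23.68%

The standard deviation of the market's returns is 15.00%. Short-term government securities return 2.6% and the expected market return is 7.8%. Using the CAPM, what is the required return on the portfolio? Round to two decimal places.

9.11%

β_Ivers = 0.435 × 30.74% / 15.00% = 0.8915
β_Ingram = 0.458 × 32.55% / 15.00% = 0.9939
β_Jory = 0.883 × 52.85% / 15.00% = 3.1111
β_Varden = 0.667 × 23.68% / 15.00% = 1.0530
β_P = Σ w_i β_i = 0.34×0.8915 + 0.23×0.9939 + 0.13×3.1111 + 0.30×1.0530 = 1.2521
MRP = 7.8% − 2.6% = 5.20%
E(R_P) = R_f + β_P × MRP = 2.6% + 1.2521 × 5.2% = 9.11%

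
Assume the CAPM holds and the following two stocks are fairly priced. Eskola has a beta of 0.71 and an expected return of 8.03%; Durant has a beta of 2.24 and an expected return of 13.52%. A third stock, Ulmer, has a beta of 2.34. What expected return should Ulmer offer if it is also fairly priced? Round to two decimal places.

MRP (SML slope) = (13.52% − 8.03%) / (2.24 − 0.71) = 5.49% / 1.53 = 3.5882%
R_f (intercept) = 8.03% − 0.71 × 3.5882% = 5.4824%
E(R_Ulmer) = R_f + β × MRP = 5.4824% + 2.34 × 3.5882% = 13.88%

13.88%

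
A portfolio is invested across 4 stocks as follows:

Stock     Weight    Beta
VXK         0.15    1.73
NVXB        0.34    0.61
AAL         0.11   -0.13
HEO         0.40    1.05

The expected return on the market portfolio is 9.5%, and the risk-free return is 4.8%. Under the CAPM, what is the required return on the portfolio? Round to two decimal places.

β_P = Σ w_i β_i = 0.15×1.73 + 0.34×0.61 + 0.11×-0.13 + 0.40×1.05 = 0.8726
MRP = 9.5% − 4.8% = 4.70%
E(R_P) = R_f + β_P × MRP = 4.8% + 0.8726 × 4.7% = 8.90%

8.90%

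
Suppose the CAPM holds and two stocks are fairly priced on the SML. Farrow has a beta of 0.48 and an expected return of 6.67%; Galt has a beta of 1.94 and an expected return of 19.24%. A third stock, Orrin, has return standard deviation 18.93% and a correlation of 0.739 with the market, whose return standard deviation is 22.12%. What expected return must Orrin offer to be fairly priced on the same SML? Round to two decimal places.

MRP = (19.24% − 6.67%) / (1.94 − 0.48) = 8.6096%
R_f = 6.67% − 0.48 × 8.6096% = 2.5374%
β_Orrin = ρ·σ_i/σ_m = 0.739 × 18.93 / 22.12 = 0.6324
E(R_Orrin) = R_f + β × MRP = 2.5374% + 0.6324 × 8.6096% = 7.98%

7.98%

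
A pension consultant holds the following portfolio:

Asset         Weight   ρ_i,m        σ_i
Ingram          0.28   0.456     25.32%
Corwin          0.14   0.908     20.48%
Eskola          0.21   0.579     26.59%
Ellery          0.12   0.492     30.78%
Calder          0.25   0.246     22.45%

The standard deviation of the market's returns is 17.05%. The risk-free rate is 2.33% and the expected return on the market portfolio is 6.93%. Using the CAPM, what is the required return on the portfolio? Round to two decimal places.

β_Ingram = 0.456 × 25.32% / 17.05% = 0.6772
β_Corwin = 0.908 × 20.48% / 17.05% = 1.0907
β_Eskola = 0.579 × 26.59% / 17.05% = 0.9030
β_Ellery = 0.492 × 30.78% / 17.05% = 0.8882
β_Calder = 0.246 × 22.45% / 17.05% = 0.3239
β_P = Σ w_i β_i = 0.28×0.6772 + 0.14×1.0907 + 0.21×0.9030 + 0.12×0.8882 + 0.25×0.3239 = 0.7195
MRP = 6.93% − 2.33% = 4.60%
E(R_P) = R_f + β_P × MRP = 2.33% + 0.7195 × 4.60% = 5.64%

5.64%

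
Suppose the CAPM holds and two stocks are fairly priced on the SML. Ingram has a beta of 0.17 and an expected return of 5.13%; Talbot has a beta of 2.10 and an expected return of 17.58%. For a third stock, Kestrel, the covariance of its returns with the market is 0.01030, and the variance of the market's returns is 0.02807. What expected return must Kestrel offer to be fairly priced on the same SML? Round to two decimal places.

MRP = (17.58% − 5.13%) / (2.10 − 0.17) = 6.4508%
R_f = 5.13% − 0.17 × 6.4508% = 4.0334%
β_Kestrel = Cov / Var(R_m) = 0.01030 / 0.02807 = 0.3669
E(R_Kestrel) = R_f + β × MRP = 4.0334% + 0.3669 × 6.4508% = 6.40%

6.40%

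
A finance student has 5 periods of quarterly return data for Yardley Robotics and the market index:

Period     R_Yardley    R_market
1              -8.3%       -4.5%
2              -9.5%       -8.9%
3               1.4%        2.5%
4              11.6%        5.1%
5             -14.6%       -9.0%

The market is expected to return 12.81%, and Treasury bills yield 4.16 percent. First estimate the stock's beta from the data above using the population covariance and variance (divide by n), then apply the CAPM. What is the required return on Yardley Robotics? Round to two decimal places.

Mean R_i = (-8.3 − 9.5 + 1.4 + 11.6 − 14.6) / 5 = -3.8800%
Mean R_m = (-4.5 − 8.9 + 2.5 + 5.1 − 9.0) / 5 = -2.9600%
Σ(R_i − R̄_i)(R_m − R̄_m) = 258.5360  ⇒  Cov = 258.5360 / 5 = 51.7072
Σ(R_m − R̄_m)² = 168.9120  ⇒  Var(R_m) = 168.9120 / 5 = 33.7824
β = Cov / Var(R_m) = 51.7072 / 33.7824 = 1.5306
MRP = 12.81% − 4.16% = 8.65%
E(R) = R_f + β × MRP = 4.16% + 1.5306 × 8.65% = 17.40%

17.40%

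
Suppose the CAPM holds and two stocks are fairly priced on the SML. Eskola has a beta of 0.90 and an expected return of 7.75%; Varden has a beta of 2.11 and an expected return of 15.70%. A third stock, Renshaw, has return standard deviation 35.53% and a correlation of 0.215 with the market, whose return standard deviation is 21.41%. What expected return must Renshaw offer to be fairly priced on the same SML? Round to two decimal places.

4.18%

MRP = (15.70% − 7.75%) / (2.11 − 0.90) = 6.5702%
R_f = 7.75% − 0.90 × 6.5702% = 1.8368%
β_Renshaw = ρ·σ_i/σ_m = 0.215 × 35.53 / 21.41 = 0.3568
E(R_Renshaw) = R_f + β × MRP = 1.8368% + 0.3568 × 6.5702% = 4.18%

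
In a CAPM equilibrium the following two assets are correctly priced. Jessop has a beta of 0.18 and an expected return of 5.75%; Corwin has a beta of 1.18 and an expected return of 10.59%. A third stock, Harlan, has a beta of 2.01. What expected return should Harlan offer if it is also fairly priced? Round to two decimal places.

MRP (SML slope) = (10.59% − 5.75%) / (1.18 − 0.18) = 4.84% / 1.00 = 4.8400%
R_f (intercept) = 5.75% − 0.18 × 4.8400% = 4.8788%
E(R_Harlan) = R_f + β × MRP = 4.8788% + 2.01 × 4.8400% = 14.61%

14.61%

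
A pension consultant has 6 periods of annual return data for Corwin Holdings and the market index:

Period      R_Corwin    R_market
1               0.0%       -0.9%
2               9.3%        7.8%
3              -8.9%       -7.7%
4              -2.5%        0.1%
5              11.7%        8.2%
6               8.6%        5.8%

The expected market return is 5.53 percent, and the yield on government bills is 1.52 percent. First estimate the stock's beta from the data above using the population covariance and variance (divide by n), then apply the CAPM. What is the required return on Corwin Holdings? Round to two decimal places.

6.65%

Mean R_i = (0.0 + 9.3 − 8.9 − 2.5 + 11.7 + 8.6) / 6 = 3.0333%
Mean R_m = (-0.9 + 7.8 − 7.7 + 0.1 + 8.2 + 5.8) / 6 = 2.2167%
Σ(R_i − R̄_i)(R_m − R̄_m) = 246.2967  ⇒  Cov = 246.2967 / 6 = 41.0495
Σ(R_m − R̄_m)² = 192.3483  ⇒  Var(R_m) = 192.3483 / 6 = 32.0581
β = Cov / Var(R_m) = 41.0495 / 32.0581 = 1.2805
MRP = 5.53% − 1.52% = 4.01%
E(R) = R_f + β × MRP = 1.52% + 1.2805 × 4.01% = 6.65%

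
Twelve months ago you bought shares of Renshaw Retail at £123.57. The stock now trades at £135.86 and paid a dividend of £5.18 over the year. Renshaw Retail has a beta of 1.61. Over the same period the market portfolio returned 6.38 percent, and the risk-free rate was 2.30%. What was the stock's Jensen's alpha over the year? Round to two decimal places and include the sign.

Realised HPR = (P1 + D1 − P0) / P0 = (135.86 + 5.18 − 123.57) / 123.57 = 17.47 / 123.57 = 14.1377%
MRP = 6.38% − 2.30% = 4.08%
CAPM required = R_f + β·MRP = 2.30% + 1.61 × 4.08% = 8.8688%
α = realised − required = 14.1377% − 8.8688% = +5.27%

+5.27%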